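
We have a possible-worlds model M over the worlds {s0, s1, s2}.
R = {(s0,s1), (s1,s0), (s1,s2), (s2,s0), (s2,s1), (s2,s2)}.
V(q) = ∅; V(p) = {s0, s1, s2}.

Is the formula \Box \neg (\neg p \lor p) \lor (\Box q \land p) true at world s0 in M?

No

Recall that \Box ψ holds at a world iff ψ holds at every accessible world, and \Diamond ψ holds iff ψ holds at some accessible world.
At s0: \Box \neg (\neg p \lor p) is false, \Box q \land p is false, so \Box \neg (\neg p \lor p) \lor (\Box q \land p) is false.
  At s0: \Box \neg (\neg p \lor p) requires \neg (\neg p \lor p) at every successor {s1}.
    \neg (\neg p \lor p) fails at s1, so \Box \neg (\neg p \lor p) is false at s0.
  At s0: \Box q is false, p is true, so \Box q \land p is false.
    At s0: \Box q requires q at every successor {s1}.
      q fails at s1, so \Box q is false at s0.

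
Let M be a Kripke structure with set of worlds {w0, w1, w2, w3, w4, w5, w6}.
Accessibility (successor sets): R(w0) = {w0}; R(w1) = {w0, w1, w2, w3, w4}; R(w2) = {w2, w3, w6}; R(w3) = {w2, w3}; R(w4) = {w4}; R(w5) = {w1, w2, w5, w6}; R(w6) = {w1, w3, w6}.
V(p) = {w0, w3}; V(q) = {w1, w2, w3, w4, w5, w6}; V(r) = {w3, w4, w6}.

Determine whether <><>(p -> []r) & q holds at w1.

Yes

At w1: <><>(p -> []r) is true, q is true, so <><>(p -> []r) & q is true.
  At w1: <><>(p -> []r) requires <>(p -> []r) at some successor in {w0, w1, w2, w3, w4}.
    <>(p -> []r) holds at w1, so <><>(p -> []r) is true at w1.
      At w1: <>(p -> []r) requires p -> []r at some successor in {w0, w1, w2, w3, w4}.
        p -> []r holds at w1, so <>(p -> []r) is true at w1.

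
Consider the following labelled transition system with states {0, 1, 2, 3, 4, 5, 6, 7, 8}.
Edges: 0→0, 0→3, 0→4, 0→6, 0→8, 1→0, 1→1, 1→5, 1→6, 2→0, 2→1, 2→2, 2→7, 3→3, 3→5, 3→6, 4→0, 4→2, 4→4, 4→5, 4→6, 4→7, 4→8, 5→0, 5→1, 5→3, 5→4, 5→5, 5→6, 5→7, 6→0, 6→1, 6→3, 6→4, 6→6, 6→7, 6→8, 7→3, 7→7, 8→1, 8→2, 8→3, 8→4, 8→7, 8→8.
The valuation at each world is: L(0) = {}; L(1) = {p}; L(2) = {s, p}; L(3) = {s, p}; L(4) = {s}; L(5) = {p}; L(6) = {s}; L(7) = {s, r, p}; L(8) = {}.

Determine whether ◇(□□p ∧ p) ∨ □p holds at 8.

At 8: ◇(□□p ∧ p) is false, □p is false, so ◇(□□p ∧ p) ∨ □p is false.
  At 8: ◇(□□p ∧ p) requires □□p ∧ p at some successor in {1, 2, 3, 4, 7, 8}.
    At 1: □□p ∧ p is false.
    At 2: □□p ∧ p is false.
    At 3: □□p ∧ p is false.
    At 4: □□p ∧ p is false.
    At 7: □□p ∧ p is false.
    At 8: □□p ∧ p is false.
  So ◇(□□p ∧ p) is false at 8.
  At 8: □p requires p at every successor {1, 2, 3, 4, 7, 8}.
    p fails at 4, so □p is false at 8.

No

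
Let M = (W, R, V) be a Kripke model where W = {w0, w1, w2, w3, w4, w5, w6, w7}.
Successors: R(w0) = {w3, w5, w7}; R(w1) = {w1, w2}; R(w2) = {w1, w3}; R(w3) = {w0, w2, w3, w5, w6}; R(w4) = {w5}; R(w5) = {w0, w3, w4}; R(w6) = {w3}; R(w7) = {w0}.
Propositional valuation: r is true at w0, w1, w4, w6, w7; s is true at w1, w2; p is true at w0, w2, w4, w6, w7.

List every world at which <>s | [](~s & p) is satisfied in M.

Let φ = <>s | [](~s & p). Evaluate φ at each world:
  w0 (successors {w3, w5, w7}): φ is false.
  w1 (successors {w1, w2}): φ is true.
  w2 (successors {w1, w3}): φ is true.
  w3 (successors {w0, w2, w3, w5, w6}): φ is true.
  w4 (successors {w5}): φ is false.
  w5 (successors {w0, w3, w4}): φ is false.
  w6 (successors {w3}): φ is false.
  w7 (successors {w0}): φ is true.
For instance, at w5:
  At w5: <>s is false, [](~s & p) is false, so <>s | [](~s & p) is false.
    At w5: <>s requires s at some successor in {w0, w3, w4}.
      At w0: s is false.
      At w3: s is false.
      At w4: s is false.
    So <>s is false at w5.
    At w5: [](~s & p) requires ~s & p at every successor {w0, w3, w4}.
      ~s & p fails at w3, so [](~s & p) is false at w5.
Satisfying worlds: {w1, w2, w3, w7}

w1, w2, w3, w7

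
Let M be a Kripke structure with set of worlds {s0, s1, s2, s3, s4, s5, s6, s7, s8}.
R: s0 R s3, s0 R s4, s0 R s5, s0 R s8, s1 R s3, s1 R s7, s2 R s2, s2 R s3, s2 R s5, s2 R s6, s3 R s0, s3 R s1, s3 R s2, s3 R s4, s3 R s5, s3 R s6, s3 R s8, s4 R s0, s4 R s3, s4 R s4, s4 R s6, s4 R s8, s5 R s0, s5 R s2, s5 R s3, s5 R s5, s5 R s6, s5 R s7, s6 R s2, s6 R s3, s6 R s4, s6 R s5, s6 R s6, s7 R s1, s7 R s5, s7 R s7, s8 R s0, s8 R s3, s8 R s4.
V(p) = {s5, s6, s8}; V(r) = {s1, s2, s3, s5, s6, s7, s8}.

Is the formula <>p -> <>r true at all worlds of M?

Let φ = <>p -> <>r. Evaluate φ at each world:
  s0 (successors {s3, s4, s5, s8}): φ is true.
  s1 (successors {s3, s7}): φ is true.
  s2 (successors {s2, s3, s5, s6}): φ is true.
  s3 (successors {s0, s1, s2, s4, s5, s6, s8}): φ is true.
  s4 (successors {s0, s3, s4, s6, s8}): φ is true.
  s5 (successors {s0, s2, s3, s5, s6, s7}): φ is true.
  s6 (successors {s2, s3, s4, s5, s6}): φ is true.
  s7 (successors {s1, s5, s7}): φ is true.
  s8 (successors {s0, s3, s4}): φ is true.
For instance, at s8:
  At s8: <>p is false, <>r is true, so <>p -> <>r is true.
    At s8: <>p requires p at some successor in {s0, s3, s4}.
      At s0: p is false.
      At s3: p is false.
      At s4: p is false.
    So <>p is false at s8.
    At s8: <>r requires r at some successor in {s0, s3, s4}.
      r holds at s3, so <>r is true at s8.

Yes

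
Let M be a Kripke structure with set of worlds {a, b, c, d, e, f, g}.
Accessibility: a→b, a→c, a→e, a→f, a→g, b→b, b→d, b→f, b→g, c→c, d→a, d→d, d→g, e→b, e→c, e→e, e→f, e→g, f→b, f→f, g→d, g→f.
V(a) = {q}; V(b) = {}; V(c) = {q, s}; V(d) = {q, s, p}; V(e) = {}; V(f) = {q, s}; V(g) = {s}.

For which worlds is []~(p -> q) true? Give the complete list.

Let φ = []~(p -> q). Evaluate φ at each world:
  a (successors {b, c, e, f, g}): φ is false.
  b (successors {b, d, f, g}): φ is false.
  c (successors {c}): φ is false.
  d (successors {a, d, g}): φ is false.
  e (successors {b, c, e, f, g}): φ is false.
  f (successors {b, f}): φ is false.
  g (successors {d, f}): φ is false.
For instance, at b:
  At b: []~(p -> q) requires ~(p -> q) at every successor {b, d, f, g}.
    ~(p -> q) fails at b, so []~(p -> q) is false at b.
Satisfying worlds: none.

none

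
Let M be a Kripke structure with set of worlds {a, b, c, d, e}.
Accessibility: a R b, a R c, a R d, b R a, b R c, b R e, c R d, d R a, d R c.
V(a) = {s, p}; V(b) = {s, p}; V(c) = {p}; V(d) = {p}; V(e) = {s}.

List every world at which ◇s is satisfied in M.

Recall that ◇ψ holds at a world iff ψ holds at some accessible world.
Let φ = ◇s. Evaluate φ at each world:
  a (successors {b, c, d}): φ is true.
  b (successors {a, c, e}): φ is true.
  c (successors {d}): φ is false.
  d (successors {a, c}): φ is true.
  e (successors ∅): φ is false.
For instance, at b:
  At b: ◇s requires s at some successor in {a, c, e}.
    s holds at a, so ◇s is true at b.
Satisfying worlds: {a, b, d}

a, b, d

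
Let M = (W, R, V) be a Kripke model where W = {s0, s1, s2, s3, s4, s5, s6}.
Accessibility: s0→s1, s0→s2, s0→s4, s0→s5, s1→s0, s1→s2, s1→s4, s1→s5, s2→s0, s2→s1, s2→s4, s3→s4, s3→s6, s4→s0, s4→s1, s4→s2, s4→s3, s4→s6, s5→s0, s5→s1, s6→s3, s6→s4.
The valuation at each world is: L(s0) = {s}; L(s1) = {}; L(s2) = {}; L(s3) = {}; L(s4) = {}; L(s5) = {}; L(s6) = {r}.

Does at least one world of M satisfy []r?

No

Let φ = []r. Evaluate φ at each world:
  s0 (successors {s1, s2, s4, s5}): φ is false.
  s1 (successors {s0, s2, s4, s5}): φ is false.
  s2 (successors {s0, s1, s4}): φ is false.
  s3 (successors {s4, s6}): φ is false.
  s4 (successors {s0, s1, s2, s3, s6}): φ is false.
  s5 (successors {s0, s1}): φ is false.
  s6 (successors {s3, s4}): φ is false.
For instance, at s5:
  At s5: []r requires r at every successor {s0, s1}.
    r fails at s0, so []r is false at s5.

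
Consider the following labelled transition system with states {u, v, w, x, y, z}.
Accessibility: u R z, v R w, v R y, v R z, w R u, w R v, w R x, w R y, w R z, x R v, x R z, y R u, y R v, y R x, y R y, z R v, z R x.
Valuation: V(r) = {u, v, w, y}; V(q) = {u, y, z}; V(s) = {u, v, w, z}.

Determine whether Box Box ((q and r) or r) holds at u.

No

At u: Box Box ((q and r) or r) requires Box ((q and r) or r) at every successor {z}.
  Box ((q and r) or r) fails at z, so Box Box ((q and r) or r) is false at u.
    At z: Box ((q and r) or r) requires (q and r) or r at every successor {v, x}.
      (q and r) or r fails at x, so Box ((q and r) or r) is false at z.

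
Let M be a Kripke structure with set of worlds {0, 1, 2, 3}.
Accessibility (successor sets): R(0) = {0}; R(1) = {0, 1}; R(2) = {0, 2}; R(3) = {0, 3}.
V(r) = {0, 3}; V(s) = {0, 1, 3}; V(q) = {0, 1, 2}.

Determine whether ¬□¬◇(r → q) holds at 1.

At 1: □¬◇(r → q) is false, so ¬□¬◇(r → q) is true.
  At 1: □¬◇(r → q) requires ¬◇(r → q) at every successor {0, 1}.
    ¬◇(r → q) fails at 0, so □¬◇(r → q) is false at 1.
      At 0: ◇(r → q) is true, so ¬◇(r → q) is false.

Yes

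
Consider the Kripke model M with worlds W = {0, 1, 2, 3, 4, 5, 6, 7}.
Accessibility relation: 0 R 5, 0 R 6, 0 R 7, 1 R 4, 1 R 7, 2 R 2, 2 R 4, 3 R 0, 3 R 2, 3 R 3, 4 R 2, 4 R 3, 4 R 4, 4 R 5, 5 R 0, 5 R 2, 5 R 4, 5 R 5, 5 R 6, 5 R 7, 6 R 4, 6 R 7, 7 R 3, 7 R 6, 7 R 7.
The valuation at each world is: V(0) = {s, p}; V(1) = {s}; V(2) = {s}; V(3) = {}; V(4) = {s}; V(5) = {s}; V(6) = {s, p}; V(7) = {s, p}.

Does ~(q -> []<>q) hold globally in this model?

Recall that []ψ holds at a world iff ψ holds at every accessible world, and <>ψ holds iff ψ holds at some accessible world.
Let φ = ~(q -> []<>q). Evaluate φ at each world:
  0 (successors {5, 6, 7}): φ is false.
  1 (successors {4, 7}): φ is false.
  2 (successors {2, 4}): φ is false.
  3 (successors {0, 2, 3}): φ is false.
  4 (successors {2, 3, 4, 5}): φ is false.
  5 (successors {0, 2, 4, 5, 6, 7}): φ is false.
  6 (successors {4, 7}): φ is false.
  7 (successors {3, 6, 7}): φ is false.
Detail at 0 (counterexample):
  At 0: q -> []<>q is true, so ~(q -> []<>q) is false.
    At 0: q is false, []<>q is false, so q -> []<>q is true.
      At 0: []<>q requires <>q at every successor {5, 6, 7}.
        <>q fails at 5, so []<>q is false at 0.

No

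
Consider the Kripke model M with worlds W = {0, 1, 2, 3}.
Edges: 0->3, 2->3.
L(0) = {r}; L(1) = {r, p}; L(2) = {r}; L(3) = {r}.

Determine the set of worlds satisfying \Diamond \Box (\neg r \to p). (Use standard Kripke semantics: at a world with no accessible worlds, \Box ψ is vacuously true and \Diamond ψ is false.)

0, 2

Let φ = \Diamond \Box (\neg r \to p). Evaluate φ at each world:
  0 (successors {3}): φ is true.
  1 (successors ∅): φ is false.
  2 (successors {3}): φ is true.
  3 (successors ∅): φ is false.
For instance, at 2:
  At 2: \Diamond \Box (\neg r \to p) requires \Box (\neg r \to p) at some successor in {3}.
    \Box (\neg r \to p) holds at 3, so \Diamond \Box (\neg r \to p) is true at 2.
      At 3: no accessible worlds, so \Box (\neg r \to p) holds vacuously.
Satisfying worlds: {0, 2}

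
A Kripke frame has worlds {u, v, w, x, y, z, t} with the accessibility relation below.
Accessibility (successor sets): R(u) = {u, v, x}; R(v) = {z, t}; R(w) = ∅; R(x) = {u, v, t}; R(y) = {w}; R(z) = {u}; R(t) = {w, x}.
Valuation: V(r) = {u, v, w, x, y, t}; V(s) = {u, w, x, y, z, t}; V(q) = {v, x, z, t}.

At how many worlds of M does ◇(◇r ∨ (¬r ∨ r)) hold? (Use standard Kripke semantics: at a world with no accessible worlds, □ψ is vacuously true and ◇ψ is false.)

Recall that ◇ψ holds at a world iff ψ holds at some accessible world.
Let φ = ◇(◇r ∨ (¬r ∨ r)). Evaluate φ at each world:
  u (successors {u, v, x}): φ is true.
  v (successors {z, t}): φ is true.
  w (successors ∅): φ is false.
  x (successors {u, v, t}): φ is true.
  y (successors {w}): φ is true.
  z (successors {u}): φ is true.
  t (successors {w, x}): φ is true.
For instance, at y:
  At y: ◇(◇r ∨ (¬r ∨ r)) requires ◇r ∨ (¬r ∨ r) at some successor in {w}.
    ◇r ∨ (¬r ∨ r) holds at w, so ◇(◇r ∨ (¬r ∨ r)) is true at y.
      At w: ◇r is false, ¬r ∨ r is true, so ◇r ∨ (¬r ∨ r) is true.
Satisfying worlds: {u, v, x, y, z, t}

6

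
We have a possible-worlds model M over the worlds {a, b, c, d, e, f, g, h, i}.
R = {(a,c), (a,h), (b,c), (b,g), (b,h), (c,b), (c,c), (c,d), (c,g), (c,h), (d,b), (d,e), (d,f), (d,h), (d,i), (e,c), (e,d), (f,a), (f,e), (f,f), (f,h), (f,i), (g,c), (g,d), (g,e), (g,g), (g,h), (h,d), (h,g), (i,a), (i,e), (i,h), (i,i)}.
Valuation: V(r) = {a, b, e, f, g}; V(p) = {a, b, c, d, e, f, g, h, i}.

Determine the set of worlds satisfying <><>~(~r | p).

none

Recall that <>ψ holds at a world iff ψ holds at some accessible world.
Let φ = <><>~(~r | p). Evaluate φ at each world:
  a (successors {c, h}): φ is false.
  b (successors {c, g, h}): φ is false.
  c (successors {b, c, d, g, h}): φ is false.
  d (successors {b, e, f, h, i}): φ is false.
  e (successors {c, d}): φ is false.
  f (successors {a, e, f, h, i}): φ is false.
  g (successors {c, d, e, g, h}): φ is false.
  h (successors {d, g}): φ is false.
  i (successors {a, e, h, i}): φ is false.
For instance, at c:
  At c: <><>~(~r | p) requires <>~(~r | p) at some successor in {b, c, d, g, h}.
    At b: <>~(~r | p) is false.
    At c: <>~(~r | p) is false.
    At d: <>~(~r | p) is false.
    At g: <>~(~r | p) is false.
    At h: <>~(~r | p) is false.
  So <><>~(~r | p) is false at c.
Satisfying worlds: none.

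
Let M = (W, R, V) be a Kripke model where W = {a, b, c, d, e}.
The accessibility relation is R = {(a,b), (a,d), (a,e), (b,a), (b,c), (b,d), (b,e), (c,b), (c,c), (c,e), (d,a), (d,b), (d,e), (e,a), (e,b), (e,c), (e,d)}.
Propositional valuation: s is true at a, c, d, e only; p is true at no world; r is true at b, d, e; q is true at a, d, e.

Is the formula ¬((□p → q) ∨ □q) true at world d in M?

No

Recall that □ψ holds at a world iff ψ holds at every accessible world, and ◇ψ holds iff ψ holds at some accessible world.
At d: (□p → q) ∨ □q is true, so ¬((□p → q) ∨ □q) is false.
  At d: □p → q is true, □q is false, so (□p → q) ∨ □q is true.
    At d: □p is false, q is true, so □p → q is true.
      At d: □p requires p at every successor {a, b, e}.
        p fails at a, so □p is false at d.
    At d: □q requires q at every successor {a, b, e}.
      q fails at b, so □q is false at d.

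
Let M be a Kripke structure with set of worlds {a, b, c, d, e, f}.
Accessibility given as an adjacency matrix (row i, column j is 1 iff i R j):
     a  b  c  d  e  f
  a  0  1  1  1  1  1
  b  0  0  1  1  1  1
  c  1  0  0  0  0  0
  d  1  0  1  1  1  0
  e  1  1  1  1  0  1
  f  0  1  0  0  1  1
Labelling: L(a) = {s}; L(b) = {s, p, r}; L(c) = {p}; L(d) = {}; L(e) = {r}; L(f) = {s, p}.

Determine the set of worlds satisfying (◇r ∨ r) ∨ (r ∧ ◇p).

a, b, d, e, f

Recall that ◇ψ holds at a world iff ψ holds at some accessible world.
Let φ = (◇r ∨ r) ∨ (r ∧ ◇p). Evaluate φ at each world:
  a (successors {b, c, d, e, f}): φ is true.
  b (successors {c, d, e, f}): φ is true.
  c (successors {a}): φ is false.
  d (successors {a, c, d, e}): φ is true.
  e (successors {a, b, c, d, f}): φ is true.
  f (successors {b, e, f}): φ is true.
For instance, at c:
  At c: ◇r ∨ r is false, r ∧ ◇p is false, so (◇r ∨ r) ∨ (r ∧ ◇p) is false.
    At c: ◇r is false, r is false, so ◇r ∨ r is false.
      At c: ◇r requires r at some successor in {a}.
        At a: r is false.
      So ◇r is false at c.
    At c: r is false, ◇p is false, so r ∧ ◇p is false.
      At c: ◇p requires p at some successor in {a}.
        At a: p is false.
      So ◇p is false at c.
Satisfying worlds: {a, b, d, e, f}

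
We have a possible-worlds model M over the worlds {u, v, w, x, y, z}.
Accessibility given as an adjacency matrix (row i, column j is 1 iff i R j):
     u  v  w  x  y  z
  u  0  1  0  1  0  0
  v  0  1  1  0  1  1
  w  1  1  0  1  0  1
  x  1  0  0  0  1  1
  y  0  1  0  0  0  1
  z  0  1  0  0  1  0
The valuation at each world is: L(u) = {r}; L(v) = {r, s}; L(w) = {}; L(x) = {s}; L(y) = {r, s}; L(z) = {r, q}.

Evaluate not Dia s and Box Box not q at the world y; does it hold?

Recall that Box ψ holds at a world iff ψ holds at every accessible world, and Dia ψ holds iff ψ holds at some accessible world.
At y: not Dia s is false, Box Box not q is false, so not Dia s and Box Box not q is false.
  At y: Dia s is true, so not Dia s is false.
    At y: Dia s requires s at some successor in {v, z}.
      s holds at v, so Dia s is true at y.
  At y: Box Box not q requires Box not q at every successor {v, z}.
    Box not q fails at v, so Box Box not q is false at y.
      At v: Box not q requires not q at every successor {v, w, y, z}.
        not q fails at z, so Box not q is false at v.

No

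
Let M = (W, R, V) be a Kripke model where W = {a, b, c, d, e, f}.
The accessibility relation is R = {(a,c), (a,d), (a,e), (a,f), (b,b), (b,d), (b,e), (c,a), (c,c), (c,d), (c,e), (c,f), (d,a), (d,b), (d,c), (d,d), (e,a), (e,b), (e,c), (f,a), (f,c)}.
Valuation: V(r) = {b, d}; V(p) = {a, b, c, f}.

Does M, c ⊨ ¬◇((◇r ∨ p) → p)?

No

Recall that ◇ψ holds at a world iff ψ holds at some accessible world.
At c: ◇((◇r ∨ p) → p) is true, so ¬◇((◇r ∨ p) → p) is false.
  At c: ◇((◇r ∨ p) → p) requires (◇r ∨ p) → p at some successor in {a, c, d, e, f}.
    (◇r ∨ p) → p holds at a, so ◇((◇r ∨ p) → p) is true at c.
      At a: ◇r ∨ p is true, p is true, so (◇r ∨ p) → p is true.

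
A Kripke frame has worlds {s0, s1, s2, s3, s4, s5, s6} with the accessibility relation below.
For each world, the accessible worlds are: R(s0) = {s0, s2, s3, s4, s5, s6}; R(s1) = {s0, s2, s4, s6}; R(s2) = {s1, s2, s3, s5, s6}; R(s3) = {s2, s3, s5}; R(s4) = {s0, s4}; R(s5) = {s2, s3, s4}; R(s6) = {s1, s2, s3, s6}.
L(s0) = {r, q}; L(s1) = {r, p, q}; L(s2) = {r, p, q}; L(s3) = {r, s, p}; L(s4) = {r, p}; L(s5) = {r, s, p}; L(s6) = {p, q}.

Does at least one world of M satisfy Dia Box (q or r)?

Yes

Recall that Box ψ holds at a world iff ψ holds at every accessible world, and Dia ψ holds iff ψ holds at some accessible world.
Let φ = Dia Box (q or r). Evaluate φ at each world:
  s0 (successors {s0, s2, s3, s4, s5, s6}): φ is true.
  s1 (successors {s0, s2, s4, s6}): φ is true.
  s2 (successors {s1, s2, s3, s5, s6}): φ is true.
  s3 (successors {s2, s3, s5}): φ is true.
  s4 (successors {s0, s4}): φ is true.
  s5 (successors {s2, s3, s4}): φ is true.
  s6 (successors {s1, s2, s3, s6}): φ is true.
Detail at s0 (witness):
  At s0: Dia Box (q or r) requires Box (q or r) at some successor in {s0, s2, s3, s4, s5, s6}.
    Box (q or r) holds at s0, so Dia Box (q or r) is true at s0.
      At s0: Box (q or r) requires q or r at every successor {s0, s2, s3, s4, s5, s6}.
        At s0: q or r is true.
        At s2: q or r is true.
        At s3: q or r is true.
        At s4: q or r is true.
        At s5: q or r is true.
        At s6: q or r is true.
      So Box (q or r) is true at s0.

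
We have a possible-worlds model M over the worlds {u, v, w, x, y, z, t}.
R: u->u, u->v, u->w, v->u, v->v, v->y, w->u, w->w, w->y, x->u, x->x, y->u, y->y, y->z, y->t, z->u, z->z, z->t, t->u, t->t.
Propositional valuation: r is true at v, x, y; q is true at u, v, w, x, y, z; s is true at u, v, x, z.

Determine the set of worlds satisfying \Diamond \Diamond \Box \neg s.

Let φ = \Diamond \Diamond \Box \neg s. Evaluate φ at each world:
  u (successors {u, v, w}): φ is false.
  v (successors {u, v, y}): φ is false.
  w (successors {u, w, y}): φ is false.
  x (successors {u, x}): φ is false.
  y (successors {u, y, z, t}): φ is false.
  z (successors {u, z, t}): φ is false.
  t (successors {u, t}): φ is false.
For instance, at x:
  At x: \Diamond \Diamond \Box \neg s requires \Diamond \Box \neg s at some successor in {u, x}.
    At u: \Diamond \Box \neg s is false.
    At x: \Diamond \Box \neg s is false.
  So \Diamond \Diamond \Box \neg s is false at x.
Satisfying worlds: none.

none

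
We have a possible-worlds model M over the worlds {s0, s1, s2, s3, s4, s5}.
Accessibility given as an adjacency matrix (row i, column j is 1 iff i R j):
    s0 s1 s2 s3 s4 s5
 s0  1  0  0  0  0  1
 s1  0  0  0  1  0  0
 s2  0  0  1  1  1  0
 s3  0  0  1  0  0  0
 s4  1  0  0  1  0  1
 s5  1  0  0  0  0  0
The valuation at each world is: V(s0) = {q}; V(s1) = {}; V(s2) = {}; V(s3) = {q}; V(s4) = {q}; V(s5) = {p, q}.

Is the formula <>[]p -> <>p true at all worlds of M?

Yes

Let φ = <>[]p -> <>p. Evaluate φ at each world:
  s0 (successors {s0, s5}): φ is true.
  s1 (successors {s3}): φ is true.
  s2 (successors {s2, s3, s4}): φ is true.
  s3 (successors {s2}): φ is true.
  s4 (successors {s0, s3, s5}): φ is true.
  s5 (successors {s0}): φ is true.
For instance, at s2:
  At s2: <>[]p is false, <>p is false, so <>[]p -> <>p is true.
    At s2: <>[]p requires []p at some successor in {s2, s3, s4}.
      At s2: []p is false.
      At s3: []p is false.
      At s4: []p is false.
    So <>[]p is false at s2.
    At s2: <>p requires p at some successor in {s2, s3, s4}.
      At s2: p is false.
      At s3: p is false.
      At s4: p is false.
    So <>p is false at s2.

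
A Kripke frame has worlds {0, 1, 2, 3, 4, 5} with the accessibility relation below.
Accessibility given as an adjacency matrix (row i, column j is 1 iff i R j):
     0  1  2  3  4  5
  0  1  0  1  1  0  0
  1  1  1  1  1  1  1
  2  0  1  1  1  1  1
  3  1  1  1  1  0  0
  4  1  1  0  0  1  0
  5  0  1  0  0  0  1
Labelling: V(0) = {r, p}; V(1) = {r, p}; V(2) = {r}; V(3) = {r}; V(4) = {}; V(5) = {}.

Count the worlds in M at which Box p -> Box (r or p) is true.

6

Let φ = Box p -> Box (r or p). Evaluate φ at each world:
  0 (successors {0, 2, 3}): φ is true.
  1 (successors {0, 1, 2, 3, 4, 5}): φ is true.
  2 (successors {1, 2, 3, 4, 5}): φ is true.
  3 (successors {0, 1, 2, 3}): φ is true.
  4 (successors {0, 1, 4}): φ is true.
  5 (successors {1, 5}): φ is true.
For instance, at 3:
  At 3: Box p is false, Box (r or p) is true, so Box p -> Box (r or p) is true.
    At 3: Box p requires p at every successor {0, 1, 2, 3}.
      p fails at 2, so Box p is false at 3.
    At 3: Box (r or p) requires r or p at every successor {0, 1, 2, 3}.
      At 0: r or p is true.
      At 1: r or p is true.
      At 2: r or p is true.
      At 3: r or p is true.
    So Box (r or p) is true at 3.
Satisfying worlds: {0, 1, 2, 3, 4, 5}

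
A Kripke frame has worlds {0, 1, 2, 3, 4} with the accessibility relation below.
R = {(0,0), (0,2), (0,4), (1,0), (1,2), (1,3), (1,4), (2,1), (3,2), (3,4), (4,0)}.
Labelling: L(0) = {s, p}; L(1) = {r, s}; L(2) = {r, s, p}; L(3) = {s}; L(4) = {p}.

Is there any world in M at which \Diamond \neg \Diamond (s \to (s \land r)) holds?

Let φ = \Diamond \neg \Diamond (s \to (s \land r)). Evaluate φ at each world:
  0 (successors {0, 2, 4}): φ is true.
  1 (successors {0, 2, 3, 4}): φ is true.
  2 (successors {1}): φ is false.
  3 (successors {2, 4}): φ is true.
  4 (successors {0}): φ is false.
Detail at 0 (witness):
  At 0: \Diamond \neg \Diamond (s \to (s \land r)) requires \neg \Diamond (s \to (s \land r)) at some successor in {0, 2, 4}.
    \neg \Diamond (s \to (s \land r)) holds at 4, so \Diamond \neg \Diamond (s \to (s \land r)) is true at 0.
      At 4: \Diamond (s \to (s \land r)) is false, so \neg \Diamond (s \to (s \land r)) is true.

Yes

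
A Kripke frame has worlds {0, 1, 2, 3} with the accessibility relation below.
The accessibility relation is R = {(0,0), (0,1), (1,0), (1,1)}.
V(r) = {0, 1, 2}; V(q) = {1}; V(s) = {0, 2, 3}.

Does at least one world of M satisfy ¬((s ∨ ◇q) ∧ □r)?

Let φ = ¬((s ∨ ◇q) ∧ □r). Evaluate φ at each world:
  0 (successors {0, 1}): φ is false.
  1 (successors {0, 1}): φ is false.
  2 (successors ∅): φ is false.
  3 (successors ∅): φ is false.
For instance, at 1:
  At 1: (s ∨ ◇q) ∧ □r is true, so ¬((s ∨ ◇q) ∧ □r) is false.
    At 1: s ∨ ◇q is true, □r is true, so (s ∨ ◇q) ∧ □r is true.
      At 1: s is false, ◇q is true, so s ∨ ◇q is true.
      At 1: □r requires r at every successor {0, 1}.
        At 0: r is true.
        At 1: r is true.
      So □r is true at 1.

No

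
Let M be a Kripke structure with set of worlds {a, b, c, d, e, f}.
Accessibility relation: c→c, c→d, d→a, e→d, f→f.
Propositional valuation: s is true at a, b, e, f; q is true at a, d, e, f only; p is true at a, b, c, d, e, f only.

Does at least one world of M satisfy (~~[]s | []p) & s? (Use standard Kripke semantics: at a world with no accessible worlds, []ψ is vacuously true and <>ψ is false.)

Let φ = (~~[]s | []p) & s. Evaluate φ at each world:
  a (successors ∅): φ is true.
  b (successors ∅): φ is true.
  c (successors {c, d}): φ is false.
  d (successors {a}): φ is false.
  e (successors {d}): φ is true.
  f (successors {f}): φ is true.
Detail at a (witness):
  At a: ~~[]s | []p is true, s is true, so (~~[]s | []p) & s is true.
    At a: ~~[]s is true, []p is true, so ~~[]s | []p is true.
      At a: ~[]s is false, so ~~[]s is true.
      At a: no accessible worlds, so []p holds vacuously.

Yes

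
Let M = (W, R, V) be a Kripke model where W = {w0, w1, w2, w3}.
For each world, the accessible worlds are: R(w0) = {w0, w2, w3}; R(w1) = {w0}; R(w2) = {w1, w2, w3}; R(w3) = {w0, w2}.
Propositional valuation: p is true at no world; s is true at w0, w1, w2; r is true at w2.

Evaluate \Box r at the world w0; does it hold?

No

Recall that \Box ψ holds at a world iff ψ holds at every accessible world, and \Diamond ψ holds iff ψ holds at some accessible world.
At w0: \Box r requires r at every successor {w0, w2, w3}.
  r fails at w0, so \Box r is false at w0.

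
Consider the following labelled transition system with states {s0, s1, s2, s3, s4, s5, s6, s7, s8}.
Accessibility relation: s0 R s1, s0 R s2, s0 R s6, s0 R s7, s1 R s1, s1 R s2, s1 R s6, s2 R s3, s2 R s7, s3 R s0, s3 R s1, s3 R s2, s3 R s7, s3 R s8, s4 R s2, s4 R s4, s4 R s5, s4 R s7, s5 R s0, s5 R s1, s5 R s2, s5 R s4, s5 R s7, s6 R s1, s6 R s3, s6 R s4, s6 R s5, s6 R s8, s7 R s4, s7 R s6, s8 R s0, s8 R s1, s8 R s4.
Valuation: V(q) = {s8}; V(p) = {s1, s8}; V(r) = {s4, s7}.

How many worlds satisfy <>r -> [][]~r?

Recall that []ψ holds at a world iff ψ holds at every accessible world, and <>ψ holds iff ψ holds at some accessible world.
Let φ = <>r -> [][]~r. Evaluate φ at each world:
  s0 (successors {s1, s2, s6, s7}): φ is false.
  s1 (successors {s1, s2, s6}): φ is true.
  s2 (successors {s3, s7}): φ is false.
  s3 (successors {s0, s1, s2, s7, s8}): φ is false.
  s4 (successors {s2, s4, s5, s7}): φ is false.
  s5 (successors {s0, s1, s2, s4, s7}): φ is false.
  s6 (successors {s1, s3, s4, s5, s8}): φ is false.
  s7 (successors {s4, s6}): φ is false.
  s8 (successors {s0, s1, s4}): φ is false.
For instance, at s4:
  At s4: <>r is true, [][]~r is false, so <>r -> [][]~r is false.
    At s4: <>r requires r at some successor in {s2, s4, s5, s7}.
      r holds at s4, so <>r is true at s4.
    At s4: [][]~r requires []~r at every successor {s2, s4, s5, s7}.
      []~r fails at s2, so [][]~r is false at s4.
Satisfying worlds: {s1}

1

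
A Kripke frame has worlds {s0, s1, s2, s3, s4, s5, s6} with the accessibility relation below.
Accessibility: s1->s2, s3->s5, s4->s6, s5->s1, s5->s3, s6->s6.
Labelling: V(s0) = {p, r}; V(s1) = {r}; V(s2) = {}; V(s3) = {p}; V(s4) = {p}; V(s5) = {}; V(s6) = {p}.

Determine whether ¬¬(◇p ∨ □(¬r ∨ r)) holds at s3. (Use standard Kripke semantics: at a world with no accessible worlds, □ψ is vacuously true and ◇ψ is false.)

Yes

Recall that □ψ holds at a world iff ψ holds at every accessible world, and ◇ψ holds iff ψ holds at some accessible world.
At s3: ¬(◇p ∨ □(¬r ∨ r)) is false, so ¬¬(◇p ∨ □(¬r ∨ r)) is true.
  At s3: ◇p ∨ □(¬r ∨ r) is true, so ¬(◇p ∨ □(¬r ∨ r)) is false.
    At s3: ◇p is false, □(¬r ∨ r) is true, so ◇p ∨ □(¬r ∨ r) is true.
      At s3: ◇p requires p at some successor in {s5}.
        At s5: p is false.
      So ◇p is false at s3.
      At s3: □(¬r ∨ r) requires ¬r ∨ r at every successor {s5}.
        At s5: ¬r ∨ r is true.
      So □(¬r ∨ r) is true at s3.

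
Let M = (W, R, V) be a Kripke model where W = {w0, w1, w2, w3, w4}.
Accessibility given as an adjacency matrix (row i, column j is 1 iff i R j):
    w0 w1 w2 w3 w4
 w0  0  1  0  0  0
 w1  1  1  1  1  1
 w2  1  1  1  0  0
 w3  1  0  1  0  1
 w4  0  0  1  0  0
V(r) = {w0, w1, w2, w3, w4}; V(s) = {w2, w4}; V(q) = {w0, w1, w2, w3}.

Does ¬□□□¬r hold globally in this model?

Let φ = ¬□□□¬r. Evaluate φ at each world:
  w0 (successors {w1}): φ is true.
  w1 (successors {w0, w1, w2, w3, w4}): φ is true.
  w2 (successors {w0, w1, w2}): φ is true.
  w3 (successors {w0, w2, w4}): φ is true.
  w4 (successors {w2}): φ is true.
For instance, at w1:
  At w1: □□□¬r is false, so ¬□□□¬r is true.
    At w1: □□□¬r requires □□¬r at every successor {w0, w1, w2, w3, w4}.
      □□¬r fails at w0, so □□□¬r is false at w1.

Yes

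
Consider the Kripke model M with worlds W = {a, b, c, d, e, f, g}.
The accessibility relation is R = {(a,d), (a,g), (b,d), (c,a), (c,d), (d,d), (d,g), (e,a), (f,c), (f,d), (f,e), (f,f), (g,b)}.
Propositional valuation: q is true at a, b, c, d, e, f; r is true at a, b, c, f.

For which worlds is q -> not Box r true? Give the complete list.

Let φ = q -> not Box r. Evaluate φ at each world:
  a (successors {d, g}): φ is true.
  b (successors {d}): φ is true.
  c (successors {a, d}): φ is true.
  d (successors {d, g}): φ is true.
  e (successors {a}): φ is false.
  f (successors {c, d, e, f}): φ is true.
  g (successors {b}): φ is true.
For instance, at a:
  At a: q is true, not Box r is true, so q -> not Box r is true.
    At a: Box r is false, so not Box r is true.
      At a: Box r requires r at every successor {d, g}.
        r fails at d, so Box r is false at a.
Satisfying worlds: {a, b, c, d, f, g}

a, b, c, d, f, g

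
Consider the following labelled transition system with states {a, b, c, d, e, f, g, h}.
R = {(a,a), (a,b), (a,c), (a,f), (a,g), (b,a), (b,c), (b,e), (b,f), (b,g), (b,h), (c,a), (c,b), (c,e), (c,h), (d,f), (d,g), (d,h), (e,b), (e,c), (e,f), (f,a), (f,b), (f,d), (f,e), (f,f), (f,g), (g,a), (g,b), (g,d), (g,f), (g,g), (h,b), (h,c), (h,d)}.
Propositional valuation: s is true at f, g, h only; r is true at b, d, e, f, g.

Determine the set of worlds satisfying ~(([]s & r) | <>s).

Recall that []ψ holds at a world iff ψ holds at every accessible world, and <>ψ holds iff ψ holds at some accessible world.
Let φ = ~(([]s & r) | <>s). Evaluate φ at each world:
  a (successors {a, b, c, f, g}): φ is false.
  b (successors {a, c, e, f, g, h}): φ is false.
  c (successors {a, b, e, h}): φ is false.
  d (successors {f, g, h}): φ is false.
  e (successors {b, c, f}): φ is false.
  f (successors {a, b, d, e, f, g}): φ is false.
  g (successors {a, b, d, f, g}): φ is false.
  h (successors {b, c, d}): φ is true.
For instance, at f:
  At f: ([]s & r) | <>s is true, so ~(([]s & r) | <>s) is false.
    At f: []s & r is false, <>s is true, so ([]s & r) | <>s is true.
      At f: []s is false, r is true, so []s & r is false.
      At f: <>s requires s at some successor in {a, b, d, e, f, g}.
        s holds at f, so <>s is true at f.
Satisfying worlds: {h}

h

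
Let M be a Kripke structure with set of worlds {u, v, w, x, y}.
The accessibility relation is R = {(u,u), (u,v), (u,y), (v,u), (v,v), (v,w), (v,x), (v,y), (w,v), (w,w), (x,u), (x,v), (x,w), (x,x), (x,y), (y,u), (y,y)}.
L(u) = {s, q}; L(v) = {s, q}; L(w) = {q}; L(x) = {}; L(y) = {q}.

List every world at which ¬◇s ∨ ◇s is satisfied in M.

u, v, w, x, y

Let φ = ¬◇s ∨ ◇s. Evaluate φ at each world:
  u (successors {u, v, y}): φ is true.
  v (successors {u, v, w, x, y}): φ is true.
  w (successors {v, w}): φ is true.
  x (successors {u, v, w, x, y}): φ is true.
  y (successors {u, y}): φ is true.
For instance, at v:
  At v: ¬◇s is false, ◇s is true, so ¬◇s ∨ ◇s is true.
    At v: ◇s is true, so ¬◇s is false.
      At v: ◇s requires s at some successor in {u, v, w, x, y}.
        s holds at u, so ◇s is true at v.
    At v: ◇s requires s at some successor in {u, v, w, x, y}.
      s holds at u, so ◇s is true at v.
Satisfying worlds: {u, v, w, x, y}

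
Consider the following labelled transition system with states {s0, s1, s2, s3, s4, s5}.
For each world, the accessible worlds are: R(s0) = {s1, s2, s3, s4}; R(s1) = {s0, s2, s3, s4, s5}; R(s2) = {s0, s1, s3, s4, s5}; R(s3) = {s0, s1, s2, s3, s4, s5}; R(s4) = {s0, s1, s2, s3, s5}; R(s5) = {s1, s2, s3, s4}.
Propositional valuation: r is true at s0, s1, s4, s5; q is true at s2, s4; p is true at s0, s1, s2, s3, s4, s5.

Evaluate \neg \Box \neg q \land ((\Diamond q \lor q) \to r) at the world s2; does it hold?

Recall that \Box ψ holds at a world iff ψ holds at every accessible world, and \Diamond ψ holds iff ψ holds at some accessible world.
At s2: \neg \Box \neg q is true, (\Diamond q \lor q) \to r is false, so \neg \Box \neg q \land ((\Diamond q \lor q) \to r) is false.
  At s2: \Box \neg q is false, so \neg \Box \neg q is true.
    At s2: \Box \neg q requires \neg q at every successor {s0, s1, s3, s4, s5}.
      \neg q fails at s4, so \Box \neg q is false at s2.
  At s2: \Diamond q \lor q is true, r is false, so (\Diamond q \lor q) \to r is false.
    At s2: \Diamond q is true, q is true, so \Diamond q \lor q is true.
      At s2: \Diamond q requires q at some successor in {s0, s1, s3, s4, s5}.
        q holds at s4, so \Diamond q is true at s2.

No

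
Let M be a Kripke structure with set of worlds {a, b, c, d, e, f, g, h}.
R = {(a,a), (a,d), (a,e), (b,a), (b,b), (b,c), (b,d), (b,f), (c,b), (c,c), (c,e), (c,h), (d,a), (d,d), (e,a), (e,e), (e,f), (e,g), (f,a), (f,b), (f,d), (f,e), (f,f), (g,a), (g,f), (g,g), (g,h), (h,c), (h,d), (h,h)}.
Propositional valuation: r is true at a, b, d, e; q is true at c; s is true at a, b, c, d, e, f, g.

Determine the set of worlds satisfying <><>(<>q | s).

Let φ = <><>(<>q | s). Evaluate φ at each world:
  a (successors {a, d, e}): φ is true.
  b (successors {a, b, c, d, f}): φ is true.
  c (successors {b, c, e, h}): φ is true.
  d (successors {a, d}): φ is true.
  e (successors {a, e, f, g}): φ is true.
  f (successors {a, b, d, e, f}): φ is true.
  g (successors {a, f, g, h}): φ is true.
  h (successors {c, d, h}): φ is true.
For instance, at b:
  At b: <><>(<>q | s) requires <>(<>q | s) at some successor in {a, b, c, d, f}.
    <>(<>q | s) holds at a, so <><>(<>q | s) is true at b.
      At a: <>(<>q | s) requires <>q | s at some successor in {a, d, e}.
        <>q | s holds at a, so <>(<>q | s) is true at a.
Satisfying worlds: {a, b, c, d, e, f, g, h}

a, b, c, d, e, f, g, h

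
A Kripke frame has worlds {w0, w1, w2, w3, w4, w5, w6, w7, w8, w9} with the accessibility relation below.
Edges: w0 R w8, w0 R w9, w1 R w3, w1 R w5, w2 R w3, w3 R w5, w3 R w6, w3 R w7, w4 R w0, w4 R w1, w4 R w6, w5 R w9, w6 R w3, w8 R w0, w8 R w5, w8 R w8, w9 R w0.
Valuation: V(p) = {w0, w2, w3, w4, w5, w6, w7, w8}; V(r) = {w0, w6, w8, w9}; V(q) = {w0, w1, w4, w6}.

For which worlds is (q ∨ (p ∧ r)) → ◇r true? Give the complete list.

w0, w2, w3, w4, w5, w7, w8, w9

Recall that ◇ψ holds at a world iff ψ holds at some accessible world.
Let φ = (q ∨ (p ∧ r)) → ◇r. Evaluate φ at each world:
  w0 (successors {w8, w9}): φ is true.
  w1 (successors {w3, w5}): φ is false.
  w2 (successors {w3}): φ is true.
  w3 (successors {w5, w6, w7}): φ is true.
  w4 (successors {w0, w1, w6}): φ is true.
  w5 (successors {w9}): φ is true.
  w6 (successors {w3}): φ is false.
  w7 (successors ∅): φ is true.
  w8 (successors {w0, w5, w8}): φ is true.
  w9 (successors {w0}): φ is true.
For instance, at w2:
  At w2: q ∨ (p ∧ r) is false, ◇r is false, so (q ∨ (p ∧ r)) → ◇r is true.
    At w2: ◇r requires r at some successor in {w3}.
      At w3: r is false.
    So ◇r is false at w2.
Satisfying worlds: {w0, w2, w3, w4, w5, w7, w8, w9}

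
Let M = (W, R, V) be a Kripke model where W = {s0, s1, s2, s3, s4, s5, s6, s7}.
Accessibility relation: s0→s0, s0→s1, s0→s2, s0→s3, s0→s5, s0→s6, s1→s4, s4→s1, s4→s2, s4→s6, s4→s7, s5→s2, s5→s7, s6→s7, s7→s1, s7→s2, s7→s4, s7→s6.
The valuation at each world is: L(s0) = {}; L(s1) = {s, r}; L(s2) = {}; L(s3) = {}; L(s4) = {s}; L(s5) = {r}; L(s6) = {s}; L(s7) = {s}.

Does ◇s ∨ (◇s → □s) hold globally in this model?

Let φ = ◇s ∨ (◇s → □s). Evaluate φ at each world:
  s0 (successors {s0, s1, s2, s3, s5, s6}): φ is true.
  s1 (successors {s4}): φ is true.
  s2 (successors ∅): φ is true.
  s3 (successors ∅): φ is true.
  s4 (successors {s1, s2, s6, s7}): φ is true.
  s5 (successors {s2, s7}): φ is true.
  s6 (successors {s7}): φ is true.
  s7 (successors {s1, s2, s4, s6}): φ is true.
For instance, at s4:
  At s4: ◇s is true, ◇s → □s is false, so ◇s ∨ (◇s → □s) is true.
    At s4: ◇s requires s at some successor in {s1, s2, s6, s7}.
      s holds at s1, so ◇s is true at s4.
    At s4: ◇s is true, □s is false, so ◇s → □s is false.
      At s4: ◇s requires s at some successor in {s1, s2, s6, s7}.
        s holds at s1, so ◇s is true at s4.
      At s4: □s requires s at every successor {s1, s2, s6, s7}.
        s fails at s2, so □s is false at s4.

Yes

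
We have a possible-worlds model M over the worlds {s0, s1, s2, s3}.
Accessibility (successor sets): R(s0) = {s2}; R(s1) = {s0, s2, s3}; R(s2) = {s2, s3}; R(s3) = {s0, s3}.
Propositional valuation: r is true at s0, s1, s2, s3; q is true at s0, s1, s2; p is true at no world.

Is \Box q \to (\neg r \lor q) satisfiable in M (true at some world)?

Yes

Let φ = \Box q \to (\neg r \lor q). Evaluate φ at each world:
  s0 (successors {s2}): φ is true.
  s1 (successors {s0, s2, s3}): φ is true.
  s2 (successors {s2, s3}): φ is true.
  s3 (successors {s0, s3}): φ is true.
Detail at s0 (witness):
  At s0: \Box q is true, \neg r \lor q is true, so \Box q \to (\neg r \lor q) is true.
    At s0: \Box q requires q at every successor {s2}.
      At s2: q is true.
    So \Box q is true at s0.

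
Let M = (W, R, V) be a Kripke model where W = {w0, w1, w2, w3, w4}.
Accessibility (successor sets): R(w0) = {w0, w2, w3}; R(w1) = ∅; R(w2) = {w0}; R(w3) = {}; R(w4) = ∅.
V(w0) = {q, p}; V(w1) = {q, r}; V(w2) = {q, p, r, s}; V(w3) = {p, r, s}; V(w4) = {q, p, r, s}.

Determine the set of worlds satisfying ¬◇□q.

w1, w2, w3, w4

Let φ = ¬◇□q. Evaluate φ at each world:
  w0 (successors {w0, w2, w3}): φ is false.
  w1 (successors ∅): φ is true.
  w2 (successors {w0}): φ is true.
  w3 (successors ∅): φ is true.
  w4 (successors ∅): φ is true.
For instance, at w0:
  At w0: ◇□q is true, so ¬◇□q is false.
    At w0: ◇□q requires □q at some successor in {w0, w2, w3}.
      □q holds at w2, so ◇□q is true at w0.
Satisfying worlds: {w1, w2, w3, w4}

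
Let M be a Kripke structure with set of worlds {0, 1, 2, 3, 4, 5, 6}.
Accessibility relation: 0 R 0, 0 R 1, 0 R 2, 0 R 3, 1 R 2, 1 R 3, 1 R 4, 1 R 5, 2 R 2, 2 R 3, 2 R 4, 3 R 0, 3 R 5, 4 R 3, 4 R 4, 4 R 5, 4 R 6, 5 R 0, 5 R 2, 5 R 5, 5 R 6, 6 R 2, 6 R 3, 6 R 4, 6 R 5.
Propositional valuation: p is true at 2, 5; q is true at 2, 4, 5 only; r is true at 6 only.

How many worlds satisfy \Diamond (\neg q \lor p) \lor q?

Let φ = \Diamond (\neg q \lor p) \lor q. Evaluate φ at each world:
  0 (successors {0, 1, 2, 3}): φ is true.
  1 (successors {2, 3, 4, 5}): φ is true.
  2 (successors {2, 3, 4}): φ is true.
  3 (successors {0, 5}): φ is true.
  4 (successors {3, 4, 5, 6}): φ is true.
  5 (successors {0, 2, 5, 6}): φ is true.
  6 (successors {2, 3, 4, 5}): φ is true.
For instance, at 0:
  At 0: \Diamond (\neg q \lor p) is true, q is false, so \Diamond (\neg q \lor p) \lor q is true.
    At 0: \Diamond (\neg q \lor p) requires \neg q \lor p at some successor in {0, 1, 2, 3}.
      \neg q \lor p holds at 0, so \Diamond (\neg q \lor p) is true at 0.
Satisfying worlds: {0, 1, 2, 3, 4, 5, 6}

7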